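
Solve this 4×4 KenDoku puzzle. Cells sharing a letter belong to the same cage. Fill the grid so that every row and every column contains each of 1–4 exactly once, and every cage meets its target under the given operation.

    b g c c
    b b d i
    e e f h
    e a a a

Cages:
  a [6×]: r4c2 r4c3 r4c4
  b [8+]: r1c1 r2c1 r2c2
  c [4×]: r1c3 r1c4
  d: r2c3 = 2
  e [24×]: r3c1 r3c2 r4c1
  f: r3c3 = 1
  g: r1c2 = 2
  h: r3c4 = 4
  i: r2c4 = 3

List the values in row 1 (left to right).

G is a freebie, which forces r1c2 = 2.
Cage d is given, which forces r2c3 = 2.
I is a freebie, leaving r2c4 = 3.
F is a freebie; hence r3c3 = 1.
Cage h is a single given cell, so r3c4 = 4.
1 is placed in column 3, so r4c3 = 3.
The 3 cells of cage b must have sum 8, which forces r1c1 = 3.
1 is placed in column 3; hence r1c3 = 4.
4 is placed in column 4, so r1c4 = 1.
The 3 cells of cage e must have product 24, which forces r3c1 = 2.
4 is placed in row 3, leaving r3c2 = 3.
Cage e has product 24, so r4c1 = 4.
Row 4 now contains 3; hence r4c2 = 1.
Cage a has product 6, leaving r4c4 = 2.
4 is placed in column 1, so r2c1 = 1.
Column 2 already has 1, which forces r2c2 = 4.
Filled in: 3 2 4 1 / 1 4 2 3 / 2 3 1 4 / 4 1 3 2.

3 2 4 1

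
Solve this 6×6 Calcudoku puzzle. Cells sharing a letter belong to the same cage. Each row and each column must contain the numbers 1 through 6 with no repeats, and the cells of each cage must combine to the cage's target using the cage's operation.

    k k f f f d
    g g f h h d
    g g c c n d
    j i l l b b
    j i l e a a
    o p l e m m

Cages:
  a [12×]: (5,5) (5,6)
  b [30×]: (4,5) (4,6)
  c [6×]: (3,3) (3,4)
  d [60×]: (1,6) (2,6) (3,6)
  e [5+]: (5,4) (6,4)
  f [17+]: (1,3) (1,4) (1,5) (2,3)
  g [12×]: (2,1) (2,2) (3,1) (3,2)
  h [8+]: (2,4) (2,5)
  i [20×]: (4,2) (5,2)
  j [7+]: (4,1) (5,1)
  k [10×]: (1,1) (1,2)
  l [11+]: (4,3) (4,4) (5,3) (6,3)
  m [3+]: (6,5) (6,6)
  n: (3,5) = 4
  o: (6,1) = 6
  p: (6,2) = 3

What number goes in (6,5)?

2

Cage n is given, leaving (3,5) = 4.
O is a freebie, which forces (6,1) = 6.
Cage p is a single given cell, so (6,2) = 3.
In row 3, 5 can only go at (3,6), so (3,6) = 5.
The two cells of cage b must have product 30, which forces (4,5) = 5.
Column 6 now contains 5; hence (4,6) = 6.
Row 4 now contains 5, which forces (4,2) = 4.
The two cells of cage i must have product 20; hence (5,2) = 5.
Cage k needs two cells with product 10, leaving (1,1) = 5.
5 is placed in column 2, so (1,2) = 2.
Cage j's pair has sum 7, which forces (4,1) = 3.
Cage j needs two cells with sum 7, leaving (5,1) = 4.
Row 5 now contains 4; hence (5,6) = 2.
Column 6 now contains 2, leaving (6,6) = 1.
The two cells of cage a must have product 12, so (5,5) = 6.
Row 6 now contains 1, which forces (6,5) = 2.
Cage h's pair has sum 8, leaving (2,4) = 5.
Column 5 already has 2, which forces (2,5) = 3.
Row 2 now contains 3, so (2,6) = 4.
Row 5 already has 6; hence (5,3) = 3.
Cage e's pair has sum 5; hence (5,4) = 1.
Row 6 already has 2, so (6,3) = 5.
Row 6 already has 2, so (6,4) = 4.
Cage f needs sum 17; hence (1,3) = 4.
Column 4 already has 4, leaving (1,4) = 6.
3 is placed in column 5, which forces (1,5) = 1.
Column 6 now contains 4, so (1,6) = 3.
Row 2 now contains 4, which forces (2,3) = 6.
6 is placed in column 4, leaving (3,4) = 3.
Cage l has sum 11, leaving (4,3) = 1.
Column 4 already has 1; hence (4,4) = 2.
Cage g needs product 12; hence (2,1) = 2.
6 is placed in row 2, leaving (2,2) = 1.
The 4 cells of cage g must have product 12, so (3,1) = 1.
The 4 cells of cage g must have product 12, which forces (3,2) = 6.
Column 3 now contains 1, which forces (3,3) = 2.
The full grid is 5 2 4 6 1 3 / 2 1 6 5 3 4 / 1 6 2 3 4 5 / 3 4 1 2 5 6 / 4 5 3 1 6 2 / 6 3 5 4 2 1.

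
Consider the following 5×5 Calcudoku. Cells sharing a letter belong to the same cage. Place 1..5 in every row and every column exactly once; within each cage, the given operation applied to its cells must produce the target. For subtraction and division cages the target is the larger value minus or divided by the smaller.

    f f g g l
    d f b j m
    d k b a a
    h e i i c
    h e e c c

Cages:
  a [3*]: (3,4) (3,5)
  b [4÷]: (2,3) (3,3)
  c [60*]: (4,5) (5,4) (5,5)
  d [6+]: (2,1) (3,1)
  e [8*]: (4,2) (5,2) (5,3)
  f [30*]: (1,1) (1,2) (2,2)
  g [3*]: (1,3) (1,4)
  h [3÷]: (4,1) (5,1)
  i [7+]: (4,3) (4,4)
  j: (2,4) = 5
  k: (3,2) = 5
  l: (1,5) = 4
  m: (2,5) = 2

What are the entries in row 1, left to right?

5 2 3 1 4

Cage l is given, leaving (1,5) = 4.
J is a freebie, which forces (2,4) = 5.
M is a freebie, which forces (2,5) = 2.
Cage k is a single given cell, leaving (3,2) = 5.
Cage f has product 30, which forces (1,1) = 5.
Cage f needs product 30; hence (1,2) = 2.
Cage d's pair has sum 6; hence (2,1) = 4.
2 is placed in row 2, which forces (2,2) = 3.
Row 2 now contains 4, which forces (2,3) = 1.
Cage d needs two cells with sum 6, so (3,1) = 2.
Column 3 already has 1, so (3,3) = 4.
Column 3 already has 4, which forces (5,3) = 2.
Cage c has product 60; hence (5,4) = 4.
Column 3 already has 1, which forces (1,3) = 3.
Cage g's pair has product 3, leaving (1,4) = 1.
1 is placed in column 4, which forces (3,4) = 3.
Row 3 already has 3, which forces (3,5) = 1.
Cage e has product 8, so (4,2) = 4.
The two cells of cage i must have sum 7, so (4,3) = 5.
The two cells of cage i must have sum 7, leaving (4,4) = 2.
Row 4 now contains 5, leaving (4,5) = 3.
Row 5 already has 4, leaving (5,2) = 1.
Column 5 already has 3, so (5,5) = 5.
Row 4 now contains 3; hence (4,1) = 1.
1 is placed in row 5, leaving (5,1) = 3.
Completed grid: 5 2 3 1 4 / 4 3 1 5 2 / 2 5 4 3 1 / 1 4 5 2 3 / 3 1 2 4 5.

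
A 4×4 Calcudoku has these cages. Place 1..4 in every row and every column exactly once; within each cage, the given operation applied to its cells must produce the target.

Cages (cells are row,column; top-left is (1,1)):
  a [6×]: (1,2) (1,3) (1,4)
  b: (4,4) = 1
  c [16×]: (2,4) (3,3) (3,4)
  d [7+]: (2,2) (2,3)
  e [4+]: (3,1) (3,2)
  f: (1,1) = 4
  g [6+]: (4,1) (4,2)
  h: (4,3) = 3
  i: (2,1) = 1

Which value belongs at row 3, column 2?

1

Cage f is a single given cell, which forces (1,1) = 4.
Cage i is given, leaving (2,1) = 1.
Column 1 now contains 1; hence (3,1) = 3.
3 is placed in row 3; hence (3,2) = 1.
Row 3 now contains 1, so (3,4) = 4.
Column 1 already has 4, so (4,1) = 2.
Row 4 already has 2, which forces (4,2) = 4.
H is a freebie, leaving (4,3) = 3.
Cage b is given, leaving (4,4) = 1.
Cage a needs product 6; hence (1,3) = 1.
4 is placed in column 2, leaving (2,2) = 3.
Column 3 now contains 3, so (2,3) = 4.
Column 4 already has 4, which forces (2,4) = 2.
4 is placed in row 3, leaving (3,3) = 2.
3 is placed in column 2, which forces (1,2) = 2.
2 is placed in column 4, leaving (1,4) = 3.
The full grid is 4 2 1 3 / 1 3 4 2 / 3 1 2 4 / 2 4 3 1.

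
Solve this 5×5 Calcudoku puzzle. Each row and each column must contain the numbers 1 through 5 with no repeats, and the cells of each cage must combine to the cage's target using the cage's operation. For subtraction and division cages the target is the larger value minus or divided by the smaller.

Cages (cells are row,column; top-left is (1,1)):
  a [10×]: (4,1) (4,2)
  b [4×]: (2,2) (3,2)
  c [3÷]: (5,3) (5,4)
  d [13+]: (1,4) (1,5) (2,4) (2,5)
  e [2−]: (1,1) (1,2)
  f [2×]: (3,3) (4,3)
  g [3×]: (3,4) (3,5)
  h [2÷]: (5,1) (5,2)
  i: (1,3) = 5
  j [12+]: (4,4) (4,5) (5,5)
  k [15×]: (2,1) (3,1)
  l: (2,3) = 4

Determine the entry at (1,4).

2

Cage i is a single given cell, which forces (1,3) = 5.
L is a freebie, leaving (2,3) = 4.
Row 2 now contains 4; hence (2,2) = 1.
Cage b needs two cells with product 4; hence (3,2) = 4.
4 is placed in column 2, leaving (5,2) = 2.
The two cells of cage e must have difference 2; hence (1,1) = 1.
Column 2 already has 2, which forces (1,2) = 3.
Cage a's pair has product 10, leaving (4,1) = 2.
Column 2 already has 2, so (4,2) = 5.
2 is placed in row 4, so (4,3) = 1.
1 is placed in column 1, leaving (5,1) = 4.
1 is placed in column 3; hence (5,3) = 3.
Row 5 already has 3, which forces (5,4) = 1.
Row 5 already has 3, leaving (5,5) = 5.
The 4 cells of cage d must have sum 13, which forces (1,4) = 2.
The 4 cells of cage d must have sum 13, so (1,5) = 4.
Cage d has sum 13, leaving (2,4) = 5.
Cage d has sum 13, so (2,5) = 2.
1 is placed in column 3; hence (3,3) = 2.
Column 4 already has 1, which forces (3,4) = 3.
Cage g needs two cells with product 3, so (3,5) = 1.
3 is placed in column 4, leaving (4,4) = 4.
Column 5 already has 4, which forces (4,5) = 3.
5 is placed in row 2, leaving (2,1) = 3.
Row 3 now contains 3, which forces (3,1) = 5.
The full grid is 1 3 5 2 4 / 3 1 4 5 2 / 5 4 2 3 1 / 2 5 1 4 3 / 4 2 3 1 5.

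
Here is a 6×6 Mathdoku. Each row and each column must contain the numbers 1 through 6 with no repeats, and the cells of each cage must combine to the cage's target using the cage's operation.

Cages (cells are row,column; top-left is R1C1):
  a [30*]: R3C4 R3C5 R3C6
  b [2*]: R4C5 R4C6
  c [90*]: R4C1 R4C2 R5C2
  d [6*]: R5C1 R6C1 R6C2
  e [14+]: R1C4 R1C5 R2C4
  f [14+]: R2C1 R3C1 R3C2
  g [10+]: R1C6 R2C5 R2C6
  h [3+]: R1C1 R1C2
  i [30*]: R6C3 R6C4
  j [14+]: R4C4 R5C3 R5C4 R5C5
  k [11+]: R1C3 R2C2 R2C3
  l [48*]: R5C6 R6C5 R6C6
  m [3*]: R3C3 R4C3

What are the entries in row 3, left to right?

In row 4, 4 can only go at R4C4, so R4C4 = 4.
Cage m needs two cells with product 3, so R3C3 = 1.
The pair R4C5/R4C6 in row 4 holds {1, 2}, which forces R4C3 = 3.
The 3 cells of cage c must have product 90; hence R5C2 = 3.
Cage d has product 6; hence R6C1 = 3.
Cage l has product 48, which forces R5C6 = 6.
The only place for 2 in row 5 is R5C1.
Column 1 already has 2, so R1C1 = 1.
Cage h needs two cells with sum 3, leaving R1C2 = 2.
Cage d has product 6, so R6C2 = 1.
Cage k has sum 11; hence R2C3 = 2.
Row 3 needs a 6, and only R3C1 is open for it.
The 3 cells of cage f must have sum 14, leaving R2C1 = 4.
Row 2 now contains 4, leaving R2C2 = 5.
5 is placed in row 2; hence R2C6 = 1.
Cage f needs sum 14; hence R3C2 = 4.
6 is placed in column 1, so R4C1 = 5.
The 3 cells of cage c must have product 90, leaving R4C2 = 6.
Column 6 already has 1; hence R4C6 = 2.
Column 6 already has 2, which forces R6C6 = 4.
Cage k has sum 11; hence R1C3 = 4.
Cage g needs sum 10, so R1C6 = 3.
Cage g has sum 10; hence R2C5 = 6.
Column 6 already has 3; hence R3C6 = 5.
Row 4 already has 2, so R4C5 = 1.
4 is placed in column 3; hence R5C3 = 5.
Row 5 already has 5; hence R5C4 = 1.
Row 5 already has 5; hence R5C5 = 4.
Column 3 already has 5, which forces R6C3 = 6.
Row 6 already has 6, so R6C4 = 5.
Row 6 already has 4, so R6C5 = 2.
Column 4 already has 5, so R1C4 = 6.
Column 5 already has 6, so R1C5 = 5.
Row 2 already has 6, leaving R2C4 = 3.
Cage a needs product 30; hence R3C4 = 2.
Column 5 already has 2, which forces R3C5 = 3.
Filled in: 1 2 4 6 5 3 / 4 5 2 3 6 1 / 6 4 1 2 3 5 / 5 6 3 4 1 2 / 2 3 5 1 4 6 / 3 1 6 5 2 4.

6 4 1 2 3 5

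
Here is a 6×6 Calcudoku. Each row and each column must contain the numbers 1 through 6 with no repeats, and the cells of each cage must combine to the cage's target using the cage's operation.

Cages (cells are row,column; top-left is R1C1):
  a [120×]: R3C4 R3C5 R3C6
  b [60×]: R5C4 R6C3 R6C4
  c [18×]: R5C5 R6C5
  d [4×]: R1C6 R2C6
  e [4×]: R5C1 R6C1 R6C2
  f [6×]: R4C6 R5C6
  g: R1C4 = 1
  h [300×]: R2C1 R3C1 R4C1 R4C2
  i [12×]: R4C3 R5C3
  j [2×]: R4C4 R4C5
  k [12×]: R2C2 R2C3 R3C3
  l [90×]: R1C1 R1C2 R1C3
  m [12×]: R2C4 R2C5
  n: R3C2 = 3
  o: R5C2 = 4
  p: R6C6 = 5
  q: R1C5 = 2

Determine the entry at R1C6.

4

Cage g is a single given cell, so R1C4 = 1.
Cage q is a single given cell; hence R1C5 = 2.
Row 1 now contains 1, which forces R1C6 = 4.
Column 6 now contains 4, leaving R2C6 = 1.
Cage n is given, which forces R3C2 = 3.
Cage h needs product 300, leaving R4C2 = 5.
1 is placed in column 4, leaving R4C4 = 2.
Column 5 already has 2, so R4C5 = 1.
O is a freebie, which forces R5C2 = 4.
Cage p is given; hence R6C6 = 5.
Column 2 already has 5, so R1C2 = 6.
6 is placed in column 2, which forces R2C2 = 2.
Column 6 now contains 5, leaving R3C6 = 6.
Cage f needs two cells with product 6, which forces R4C6 = 3.
Cage b has product 60, leaving R5C4 = 5.
Cage f needs two cells with product 6, leaving R5C6 = 2.
Column 2 now contains 2, leaving R6C2 = 1.
Column 4 now contains 5, which forces R3C4 = 4.
Cage a needs product 120, which forces R3C5 = 5.
Cage i's pair has product 12, so R4C3 = 4.
Row 5 already has 2, which forces R5C1 = 1.
Row 5 already has 2; hence R5C3 = 3.
Row 5 already has 3, so R5C5 = 6.
Row 6 already has 1, leaving R6C1 = 4.
Column 3 now contains 3; hence R6C3 = 2.
6 is placed in column 5, which forces R6C5 = 3.
Cage l has product 90; hence R1C1 = 3.
Column 3 now contains 3, which forces R1C3 = 5.
Cage h needs product 300, so R2C1 = 5.
Column 3 now contains 3, leaving R2C3 = 6.
Column 4 already has 4, which forces R2C4 = 3.
Column 5 already has 3; hence R2C5 = 4.
5 is placed in row 3; hence R3C1 = 2.
2 is placed in column 3, which forces R3C3 = 1.
4 is placed in row 4, so R4C1 = 6.
3 is placed in row 6; hence R6C4 = 6.
Completed grid: 3 6 5 1 2 4 / 5 2 6 3 4 1 / 2 3 1 4 5 6 / 6 5 4 2 1 3 / 1 4 3 5 6 2 / 4 1 2 6 3 5.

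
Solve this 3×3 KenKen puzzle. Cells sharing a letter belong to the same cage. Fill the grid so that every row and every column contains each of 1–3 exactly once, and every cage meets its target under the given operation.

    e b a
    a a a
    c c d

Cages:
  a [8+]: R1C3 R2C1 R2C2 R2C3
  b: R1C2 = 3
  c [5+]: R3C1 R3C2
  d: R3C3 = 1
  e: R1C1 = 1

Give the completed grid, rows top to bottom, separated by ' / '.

1 3 2 / 2 1 3 / 3 2 1

Cage e is given; hence R1C1 = 1.
Cage b is given, leaving R1C2 = 3.
Cage a needs sum 8; hence R1C3 = 2.
Column 2 now contains 3, which forces R3C2 = 2.
Cage d is given; hence R3C3 = 1.
Cage a has sum 8, leaving R2C1 = 2.
Column 2 already has 2, which forces R2C2 = 1.
Column 3 now contains 1, so R2C3 = 3.
Row 3 now contains 2, which forces R3C1 = 3.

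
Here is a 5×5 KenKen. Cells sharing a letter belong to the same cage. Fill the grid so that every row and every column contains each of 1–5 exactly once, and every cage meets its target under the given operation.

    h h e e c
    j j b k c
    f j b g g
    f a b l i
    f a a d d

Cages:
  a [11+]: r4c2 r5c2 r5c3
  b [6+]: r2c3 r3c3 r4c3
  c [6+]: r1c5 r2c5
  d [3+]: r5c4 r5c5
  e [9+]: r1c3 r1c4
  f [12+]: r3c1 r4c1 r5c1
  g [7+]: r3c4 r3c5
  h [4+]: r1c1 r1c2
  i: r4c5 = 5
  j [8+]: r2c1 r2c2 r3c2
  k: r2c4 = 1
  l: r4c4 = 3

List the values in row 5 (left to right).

K is a freebie; hence r2c4 = 1.
Cage l is given, leaving r4c4 = 3.
Cage i is given, so r4c5 = 5.
Column 4 now contains 1, leaving r5c4 = 2.
Row 5 now contains 2; hence r5c5 = 1.
Row 4 already has 5, which forces r4c1 = 4.
4 is placed in row 4, which forces r4c2 = 2.
Row 4 already has 2, so r4c3 = 1.
Cage j needs sum 8, which forces r3c2 = 1.
The two cells of cage h must have sum 4, leaving r1c1 = 1.
Column 2 already has 1, so r1c2 = 3.
The only place for 2 in row 1 is r1c5.
2 is placed in column 5, leaving r2c5 = 4.
Cage g's pair has sum 7, so r3c4 = 4.
2 is placed in column 5, which forces r3c5 = 3.
Cage e's pair has sum 9, so r1c3 = 4.
Column 4 already has 4, leaving r1c4 = 5.
Cage j has sum 8, which forces r2c1 = 2.
Row 2 already has 4, so r2c2 = 5.
The 3 cells of cage b must have sum 6; hence r2c3 = 3.
Row 3 already has 3; hence r3c1 = 5.
Row 3 already has 3, which forces r3c3 = 2.
Cage f has sum 12, which forces r5c1 = 3.
Column 2 now contains 5, which forces r5c2 = 4.
Column 3 already has 4, leaving r5c3 = 5.
The full grid is 1 3 4 5 2 / 2 5 3 1 4 / 5 1 2 4 3 / 4 2 1 3 5 / 3 4 5 2 1.

3 4 5 2 1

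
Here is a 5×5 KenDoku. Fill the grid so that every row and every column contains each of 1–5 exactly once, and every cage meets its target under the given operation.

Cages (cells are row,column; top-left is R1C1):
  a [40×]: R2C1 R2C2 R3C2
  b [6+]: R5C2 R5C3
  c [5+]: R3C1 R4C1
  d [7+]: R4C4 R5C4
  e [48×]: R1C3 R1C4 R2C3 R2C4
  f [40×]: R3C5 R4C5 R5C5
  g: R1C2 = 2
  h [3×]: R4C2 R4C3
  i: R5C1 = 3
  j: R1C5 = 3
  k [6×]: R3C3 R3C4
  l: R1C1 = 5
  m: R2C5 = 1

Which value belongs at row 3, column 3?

2

L is a freebie; hence R1C1 = 5.
Cage g is a single given cell, so R1C2 = 2.
J is a freebie, so R1C5 = 3.
M is a freebie, leaving R2C5 = 1.
Cage i is given, so R5C1 = 3.
Cage a needs product 40; hence R2C1 = 2.
In row 2, 5 can only go at R2C2, so R2C2 = 5.
Column 2 now contains 5, so R3C2 = 4.
4 is placed in column 2, so R5C2 = 1.
Row 3 now contains 4, leaving R3C1 = 1.
The two cells of cage c must have sum 5; hence R4C1 = 4.
Column 2 already has 1; hence R4C2 = 3.
Cage h needs two cells with product 3; hence R4C3 = 1.
Cage b's pair has sum 6, which forces R5C3 = 5.
Column 3 already has 1, which forces R1C3 = 4.
Cage e has product 48, leaving R1C4 = 1.
Cage e needs product 48, so R2C3 = 3.
The 4 cells of cage e must have product 48, which forces R2C4 = 4.
Column 3 now contains 3; hence R3C3 = 2.
2 is placed in row 3, so R3C4 = 3.
2 is placed in row 3, leaving R3C5 = 5.
The two cells of cage d must have sum 7; hence R4C4 = 5.
5 is placed in column 5, which forces R4C5 = 2.
Cage d needs two cells with sum 7; hence R5C4 = 2.
Cage f needs product 40, which forces R5C5 = 4.
Completed grid: 5 2 4 1 3 / 2 5 3 4 1 / 1 4 2 3 5 / 4 3 1 5 2 / 3 1 5 2 4.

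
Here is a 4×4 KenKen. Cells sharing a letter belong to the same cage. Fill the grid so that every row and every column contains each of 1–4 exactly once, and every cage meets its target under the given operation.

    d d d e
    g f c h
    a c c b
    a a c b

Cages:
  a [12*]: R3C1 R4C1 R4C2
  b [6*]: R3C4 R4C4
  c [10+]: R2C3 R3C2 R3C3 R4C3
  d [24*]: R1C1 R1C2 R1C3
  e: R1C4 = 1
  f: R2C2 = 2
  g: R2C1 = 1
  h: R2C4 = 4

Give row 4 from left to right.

Cage e is given; hence R1C4 = 1.
Cage g is given, which forces R2C1 = 1.
F is a freebie, which forces R2C2 = 2.
H is a freebie, so R2C4 = 4.
Row 2 now contains 4, leaving R2C3 = 3.
Cage a needs product 12, so R4C2 = 1.
Column 2 already has 1; hence R3C2 = 4.
Cage c needs sum 10, leaving R3C3 = 1.
Cage c has sum 10, so R4C3 = 2.
2 is placed in row 4, so R4C4 = 3.
The 3 cells of cage d must have product 24, so R1C1 = 2.
4 is placed in column 2, so R1C2 = 3.
Column 3 now contains 2, leaving R1C3 = 4.
4 is placed in row 3, leaving R3C1 = 3.
3 is placed in column 4, leaving R3C4 = 2.
Row 4 now contains 3, which forces R4C1 = 4.
Completed grid: 2 3 4 1 / 1 2 3 4 / 3 4 1 2 / 4 1 2 3.

4 1 2 3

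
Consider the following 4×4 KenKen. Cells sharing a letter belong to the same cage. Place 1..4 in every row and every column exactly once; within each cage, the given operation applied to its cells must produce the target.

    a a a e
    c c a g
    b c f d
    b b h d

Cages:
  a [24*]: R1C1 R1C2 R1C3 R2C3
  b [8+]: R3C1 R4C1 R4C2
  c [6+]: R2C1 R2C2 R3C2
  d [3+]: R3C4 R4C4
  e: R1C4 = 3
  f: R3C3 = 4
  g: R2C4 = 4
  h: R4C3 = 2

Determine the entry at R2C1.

2

Cage e is a single given cell; hence R1C4 = 3.
Cage g is given, so R2C4 = 4.
Cage f is given, leaving R3C3 = 4.
Cage h is a single given cell; hence R4C3 = 2.
Row 4 now contains 2, so R4C4 = 1.
2 is placed in column 3, leaving R1C3 = 1.
Cage a has product 24; hence R2C3 = 3.
Cage b has sum 8, which forces R3C1 = 1.
1 is placed in column 4; hence R3C4 = 2.
Column 1 already has 1, which forces R2C1 = 2.
The 3 cells of cage c must have sum 6, which forces R2C2 = 1.
Row 3 now contains 2; hence R3C2 = 3.
Column 2 now contains 3; hence R4C2 = 4.
Column 1 now contains 2; hence R1C1 = 4.
Column 2 already has 4; hence R1C2 = 2.
Row 4 now contains 4, which forces R4C1 = 3.
The full grid is 4 2 1 3 / 2 1 3 4 / 1 3 4 2 / 3 4 2 1.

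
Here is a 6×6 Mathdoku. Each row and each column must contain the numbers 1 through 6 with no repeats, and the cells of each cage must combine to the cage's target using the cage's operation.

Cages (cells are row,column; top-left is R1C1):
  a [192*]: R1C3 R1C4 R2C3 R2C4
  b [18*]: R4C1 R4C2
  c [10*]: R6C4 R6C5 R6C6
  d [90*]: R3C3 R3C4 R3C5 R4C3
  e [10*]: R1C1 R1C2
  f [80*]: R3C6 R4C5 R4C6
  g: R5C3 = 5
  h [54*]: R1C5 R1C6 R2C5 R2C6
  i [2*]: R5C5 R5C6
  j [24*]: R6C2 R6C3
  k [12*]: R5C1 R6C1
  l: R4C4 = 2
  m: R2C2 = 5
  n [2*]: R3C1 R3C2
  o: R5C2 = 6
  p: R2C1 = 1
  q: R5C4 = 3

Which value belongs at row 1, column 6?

P is a freebie, which forces R2C1 = 1.
Cage m is a single given cell, so R2C2 = 5.
Column 1 now contains 1, which forces R3C1 = 2.
2 is placed in row 3, so R3C2 = 1.
Cage f has product 80, which forces R3C6 = 4.
L is a freebie, so R4C4 = 2.
Cage f has product 80, which forces R4C5 = 4.
Cage f has product 80, which forces R4C6 = 5.
O is a freebie; hence R5C2 = 6.
Cage g is a single given cell, so R5C3 = 5.
Cage q is a single given cell, which forces R5C4 = 3.
6 is placed in column 2, so R6C2 = 4.
Row 6 already has 4, which forces R6C3 = 6.
Column 1 already has 2, so R1C1 = 5.
Column 2 already has 5, leaving R1C2 = 2.
Row 1 now contains 2, which forces R1C3 = 4.
Row 1 already has 4; hence R1C4 = 6.
4 is placed in column 3, leaving R2C3 = 2.
Column 4 already has 6, which forces R2C4 = 4.
Column 3 already has 6, leaving R3C3 = 3.
Column 4 already has 6, which forces R3C4 = 5.
5 is placed in row 3, so R3C5 = 6.
The two cells of cage b must have product 18, so R4C1 = 6.
6 is placed in column 2, leaving R4C2 = 3.
Cage d has product 90, so R4C3 = 1.
3 is placed in row 5, so R5C1 = 4.
6 is placed in row 6, so R6C1 = 3.
Column 4 now contains 5, which forces R6C4 = 1.
1 is placed in row 6, leaving R6C6 = 2.
Cage h needs product 54, leaving R1C5 = 1.
The 4 cells of cage h must have product 54; hence R1C6 = 3.
Column 5 already has 6; hence R2C5 = 3.
The 4 cells of cage h must have product 54, so R2C6 = 6.
The two cells of cage i must have product 2, leaving R5C5 = 2.
Column 6 now contains 2, leaving R5C6 = 1.
2 is placed in row 6, so R6C5 = 5.
Completed grid: 5 2 4 6 1 3 / 1 5 2 4 3 6 / 2 1 3 5 6 4 / 6 3 1 2 4 5 / 4 6 5 3 2 1 / 3 4 6 1 5 2.

3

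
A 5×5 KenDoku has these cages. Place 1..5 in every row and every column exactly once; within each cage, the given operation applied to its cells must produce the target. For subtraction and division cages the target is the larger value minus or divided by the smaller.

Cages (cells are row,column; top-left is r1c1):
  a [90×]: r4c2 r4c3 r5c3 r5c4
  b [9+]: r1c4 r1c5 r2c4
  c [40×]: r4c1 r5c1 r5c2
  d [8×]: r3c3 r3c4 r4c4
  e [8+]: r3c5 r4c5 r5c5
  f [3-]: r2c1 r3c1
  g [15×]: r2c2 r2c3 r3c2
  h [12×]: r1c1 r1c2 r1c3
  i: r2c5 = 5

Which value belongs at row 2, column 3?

I is a freebie; hence r2c5 = 5.
Cage g has product 15, leaving r3c2 = 5.
The only place for 5 in row 1 is r1c4.
Row 1 needs a 2, and only r1c5 is open for it.
Cage b has sum 9, leaving r2c4 = 2.
Column 4 already has 2; hence r5c4 = 3.
Cage d needs product 8, leaving r3c3 = 2.
2 is placed in column 3, which forces r5c3 = 5.
Cage c has product 40, which forces r4c1 = 5.
Cage a needs product 90, so r4c2 = 2.
5 is placed in column 3, which forces r4c3 = 3.
2 is placed in column 2, leaving r5c2 = 4.
Row 5 already has 4; hence r5c5 = 1.
Cage g needs product 15, leaving r2c2 = 3.
Column 3 now contains 3, so r2c3 = 1.
Cage e needs sum 8, leaving r3c5 = 3.
Column 5 now contains 1, leaving r4c5 = 4.
Row 5 already has 4; hence r5c1 = 2.
Cage h has product 12; hence r1c1 = 3.
Column 2 already has 3, so r1c2 = 1.
1 is placed in column 3, which forces r1c3 = 4.
1 is placed in row 2; hence r2c1 = 4.
The two cells of cage f must have difference 3, leaving r3c1 = 1.
Cage d has product 8, so r3c4 = 4.
Row 4 now contains 4, so r4c4 = 1.
Filled in: 3 1 4 5 2 / 4 3 1 2 5 / 1 5 2 4 3 / 5 2 3 1 4 / 2 4 5 3 1.

1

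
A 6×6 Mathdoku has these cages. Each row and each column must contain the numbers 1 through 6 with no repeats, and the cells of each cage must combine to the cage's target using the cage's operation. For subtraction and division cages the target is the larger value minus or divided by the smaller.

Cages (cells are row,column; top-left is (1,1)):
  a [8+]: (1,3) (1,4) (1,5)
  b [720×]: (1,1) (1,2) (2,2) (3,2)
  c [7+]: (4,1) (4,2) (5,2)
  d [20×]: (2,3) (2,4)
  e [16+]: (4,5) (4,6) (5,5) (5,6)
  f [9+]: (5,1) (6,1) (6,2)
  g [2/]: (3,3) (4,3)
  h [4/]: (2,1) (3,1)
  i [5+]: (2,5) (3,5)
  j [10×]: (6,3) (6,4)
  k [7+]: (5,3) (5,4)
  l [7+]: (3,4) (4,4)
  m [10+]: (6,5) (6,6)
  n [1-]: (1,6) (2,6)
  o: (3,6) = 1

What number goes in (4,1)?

Cage b has product 720, so (1,1) = 6.
O is a freebie, which forces (3,6) = 1.
Cage h's pair has quotient 4; hence (2,1) = 1.
Row 3 already has 1, so (3,1) = 4.
In row 6, 1 can only go at (6,2), so (6,2) = 1.
Cage c has sum 7, leaving (4,1) = 2.
Cage c needs sum 7; hence (4,2) = 3.
Cage c needs sum 7, leaving (5,2) = 2.
Row 3 needs a 5, and only (3,2) is open for it.
Column 2 now contains 5; hence (1,2) = 4.
Cage b needs product 720, which forces (2,2) = 6.
The only place for 3 in row 1 is (1,6).
The only place for 3 in row 2 is (2,5).
Column 5 already has 3, which forces (3,5) = 2.
Row 3 now contains 2, so (3,3) = 3.
3 is placed in row 3; hence (3,4) = 6.
Cage g needs two cells with quotient 2, leaving (4,3) = 6.
Cage l's pair has sum 7, leaving (4,4) = 1.
Cage k needs two cells with sum 7, leaving (5,3) = 4.
Cage k's pair has sum 7, which forces (5,4) = 3.
Column 3 already has 4, so (2,3) = 5.
The two cells of cage d must have product 20, which forces (2,4) = 4.
Row 2 now contains 4, leaving (2,6) = 2.
Row 5 now contains 3, leaving (5,1) = 5.
Cage e has sum 16, leaving (5,5) = 1.
The 4 cells of cage e must have sum 16, so (5,6) = 6.
Cage f has sum 9, so (6,1) = 3.
Column 3 now contains 5, leaving (6,3) = 2.
2 is placed in row 6, which forces (6,4) = 5.
Column 6 now contains 6, leaving (6,6) = 4.
Column 3 now contains 2, which forces (1,3) = 1.
5 is placed in column 4, leaving (1,4) = 2.
Column 5 now contains 1; hence (1,5) = 5.
Cage e has sum 16; hence (4,5) = 4.
4 is placed in column 6, so (4,6) = 5.
Row 6 already has 4, which forces (6,5) = 6.
Filled in: 6 4 1 2 5 3 / 1 6 5 4 3 2 / 4 5 3 6 2 1 / 2 3 6 1 4 5 / 5 2 4 3 1 6 / 3 1 2 5 6 4.

2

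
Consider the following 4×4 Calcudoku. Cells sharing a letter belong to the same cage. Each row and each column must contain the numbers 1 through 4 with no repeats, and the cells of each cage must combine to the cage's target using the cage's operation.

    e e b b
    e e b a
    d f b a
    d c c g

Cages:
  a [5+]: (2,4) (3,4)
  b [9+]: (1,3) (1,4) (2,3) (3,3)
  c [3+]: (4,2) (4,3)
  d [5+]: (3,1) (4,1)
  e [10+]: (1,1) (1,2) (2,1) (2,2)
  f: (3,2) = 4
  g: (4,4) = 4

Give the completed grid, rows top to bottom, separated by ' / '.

F is a freebie, leaving (3,2) = 4.
Cage g is a single given cell, so (4,4) = 4.
Row 3 needs a 1, and only (3,3) is open for it.
Cage c's pair has sum 3; hence (4,2) = 1.
1 is placed in column 3; hence (4,3) = 2.
Cage b needs sum 9, leaving (1,4) = 1.
Cage d needs two cells with sum 5, leaving (3,1) = 2.
2 is placed in row 3, so (3,4) = 3.
Row 4 now contains 2; hence (4,1) = 3.
3 is placed in column 1; hence (1,1) = 4.
4 is placed in row 1, leaving (1,3) = 3.
Cage e needs sum 10, leaving (2,1) = 1.
Column 3 now contains 3; hence (2,3) = 4.
3 is placed in column 4, leaving (2,4) = 2.
Row 1 already has 3, which forces (1,2) = 2.
Row 2 already has 2; hence (2,2) = 3.

4 2 3 1 / 1 3 4 2 / 2 4 1 3 / 3 1 2 4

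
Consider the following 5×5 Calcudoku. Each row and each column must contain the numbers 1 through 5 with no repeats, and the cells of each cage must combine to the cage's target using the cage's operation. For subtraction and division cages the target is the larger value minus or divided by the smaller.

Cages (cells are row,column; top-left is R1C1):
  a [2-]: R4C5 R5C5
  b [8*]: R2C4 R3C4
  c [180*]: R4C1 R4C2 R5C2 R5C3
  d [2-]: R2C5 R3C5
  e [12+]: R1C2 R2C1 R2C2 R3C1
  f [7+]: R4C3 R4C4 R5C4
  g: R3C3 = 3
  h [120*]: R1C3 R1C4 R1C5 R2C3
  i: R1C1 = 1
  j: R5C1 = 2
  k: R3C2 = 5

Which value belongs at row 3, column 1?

Cage i is given, leaving R1C1 = 1.
K is a freebie, so R3C2 = 5.
G is a freebie, which forces R3C3 = 3.
J is a freebie, which forces R5C1 = 2.
Column 1 now contains 2, leaving R3C1 = 4.
4 is placed in row 3, which forces R3C4 = 2.
Row 3 now contains 2, so R3C5 = 1.
Cage c needs product 180, so R4C1 = 3.
The 4 cells of cage c must have product 180; hence R4C2 = 4.
The 4 cells of cage c must have product 180, so R5C2 = 3.
Cage c needs product 180, leaving R5C3 = 5.
Row 5 already has 5, so R5C5 = 4.
Column 2 now contains 3, leaving R1C2 = 2.
Row 1 already has 2, so R1C3 = 4.
3 is placed in column 1; hence R2C1 = 5.
Cage e has sum 12, so R2C2 = 1.
Column 3 already has 4; hence R2C3 = 2.
2 is placed in column 4, so R2C4 = 4.
Cage d's pair has difference 2, leaving R2C5 = 3.
The 3 cells of cage f must have sum 7, which forces R4C3 = 1.
The 3 cells of cage f must have sum 7, so R4C4 = 5.
Cage a needs two cells with difference 2; hence R4C5 = 2.
Row 5 already has 4; hence R5C4 = 1.
Column 4 now contains 5, which forces R1C4 = 3.
3 is placed in column 5, so R1C5 = 5.
The full grid is 1 2 4 3 5 / 5 1 2 4 3 / 4 5 3 2 1 / 3 4 1 5 2 / 2 3 5 1 4.

4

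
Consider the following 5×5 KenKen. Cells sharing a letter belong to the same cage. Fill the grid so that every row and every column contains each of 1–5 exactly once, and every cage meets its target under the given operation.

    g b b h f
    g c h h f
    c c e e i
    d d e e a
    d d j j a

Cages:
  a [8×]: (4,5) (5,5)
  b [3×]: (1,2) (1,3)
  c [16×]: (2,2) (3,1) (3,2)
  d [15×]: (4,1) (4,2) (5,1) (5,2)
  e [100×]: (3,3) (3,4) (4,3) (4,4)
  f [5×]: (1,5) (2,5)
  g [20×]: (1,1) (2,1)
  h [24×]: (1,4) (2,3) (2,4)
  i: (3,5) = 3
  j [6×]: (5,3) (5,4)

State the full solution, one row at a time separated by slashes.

I is a freebie, leaving (3,5) = 3.
Row 1 needs a 2, and only (1,4) is open for it.
Cage j needs two cells with product 6; hence (5,3) = 2.
2 is placed in column 4; hence (5,4) = 3.
Row 5 now contains 2, which forces (5,5) = 4.
The 3 cells of cage h must have product 24, leaving (2,3) = 3.
Column 4 now contains 3, leaving (2,4) = 4.
4 is placed in column 5; hence (4,5) = 2.
Cage g's pair has product 20; hence (1,1) = 4.
The two cells of cage b must have product 3; hence (1,2) = 3.
3 is placed in column 3, so (1,3) = 1.
1 is placed in row 1, so (1,5) = 5.
4 is placed in row 2, so (2,1) = 5.
4 is placed in row 2; hence (2,2) = 2.
Column 5 already has 5; hence (2,5) = 1.
Cage c needs product 16, leaving (3,1) = 2.
Cage c needs product 16, which forces (3,2) = 4.
Row 3 already has 4, which forces (3,3) = 5.
Row 3 already has 5, so (3,4) = 1.
3 is placed in column 2; hence (4,2) = 1.
Column 3 already has 5; hence (4,3) = 4.
1 is placed in column 4, which forces (4,4) = 5.
5 is placed in column 1, leaving (5,1) = 1.
Column 2 now contains 1, which forces (5,2) = 5.
1 is placed in row 4, so (4,1) = 3.

4 3 1 2 5 / 5 2 3 4 1 / 2 4 5 1 3 / 3 1 4 5 2 / 1 5 2 3 4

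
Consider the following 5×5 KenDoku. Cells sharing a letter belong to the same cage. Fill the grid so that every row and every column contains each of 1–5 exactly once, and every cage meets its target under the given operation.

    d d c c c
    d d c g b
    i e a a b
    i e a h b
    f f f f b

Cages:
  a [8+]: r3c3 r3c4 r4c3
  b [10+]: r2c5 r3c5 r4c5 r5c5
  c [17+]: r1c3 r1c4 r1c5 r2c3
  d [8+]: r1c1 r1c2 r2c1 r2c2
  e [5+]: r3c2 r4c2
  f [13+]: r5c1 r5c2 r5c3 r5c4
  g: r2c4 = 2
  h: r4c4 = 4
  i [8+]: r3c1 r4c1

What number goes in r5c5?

2

Cage c has sum 17, which forces r2c3 = 5.
Cage g is given, so r2c4 = 2.
Cage h is given, so r4c4 = 4.
In row 4, 5 can only go at r4c1, so r4c1 = 5.
Column 1 already has 5, leaving r3c1 = 3.
In row 2, 3 can only go at r2c5, so r2c5 = 3.
In row 3, 5 can only go at r3c4, so r3c4 = 5.
Cage c has sum 17, so r1c3 = 4.
5 is placed in column 4, which forces r1c4 = 3.
Cage c has sum 17, which forces r1c5 = 5.
The 4 cells of cage f must have sum 13, so r5c2 = 5.
3 is placed in column 4; hence r5c4 = 1.
Row 5 already has 1; hence r5c1 = 4.
Row 5 already has 1, leaving r5c3 = 3.
4 is placed in row 5, so r5c5 = 2.
Cage d has sum 8, which forces r1c1 = 2.
The 4 cells of cage d must have sum 8; hence r1c2 = 1.
Column 1 already has 4, so r2c1 = 1.
Cage d has sum 8, so r2c2 = 4.
4 is placed in column 2, so r3c2 = 2.
Row 3 now contains 2, so r3c3 = 1.
Cage b has sum 10, leaving r3c5 = 4.
1 is placed in column 2, which forces r4c2 = 3.
1 is placed in column 3, which forces r4c3 = 2.
Column 5 already has 2, so r4c5 = 1.
Filled in: 2 1 4 3 5 / 1 4 5 2 3 / 3 2 1 5 4 / 5 3 2 4 1 / 4 5 3 1 2.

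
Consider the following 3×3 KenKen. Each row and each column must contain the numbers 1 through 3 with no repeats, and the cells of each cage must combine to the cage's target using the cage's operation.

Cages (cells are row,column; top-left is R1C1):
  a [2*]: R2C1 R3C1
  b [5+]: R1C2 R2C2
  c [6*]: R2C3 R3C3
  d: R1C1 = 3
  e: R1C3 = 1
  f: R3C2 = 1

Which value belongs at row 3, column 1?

2

Cage d is given, so R1C1 = 3.
Row 1 now contains 3, leaving R1C2 = 2.
E is a freebie, leaving R1C3 = 1.
Column 2 already has 2, so R2C2 = 3.
3 is placed in row 2, so R2C3 = 2.
F is a freebie; hence R3C2 = 1.
Column 3 already has 2; hence R3C3 = 3.
Row 2 now contains 2; hence R2C1 = 1.
Row 3 now contains 1, so R3C1 = 2.
Filled in: 3 2 1 / 1 3 2 / 2 1 3.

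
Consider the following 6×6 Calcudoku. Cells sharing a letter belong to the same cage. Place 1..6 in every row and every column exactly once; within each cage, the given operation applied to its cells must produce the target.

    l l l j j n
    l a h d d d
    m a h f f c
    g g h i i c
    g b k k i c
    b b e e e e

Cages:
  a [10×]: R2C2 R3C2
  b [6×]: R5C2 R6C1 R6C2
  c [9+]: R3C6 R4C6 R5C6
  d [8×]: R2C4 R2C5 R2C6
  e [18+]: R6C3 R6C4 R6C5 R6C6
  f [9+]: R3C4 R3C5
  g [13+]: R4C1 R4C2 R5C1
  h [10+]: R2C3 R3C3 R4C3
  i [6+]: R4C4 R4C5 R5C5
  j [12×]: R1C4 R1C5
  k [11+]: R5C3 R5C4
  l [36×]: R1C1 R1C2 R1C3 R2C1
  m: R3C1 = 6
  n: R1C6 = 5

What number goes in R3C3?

Cage n is given, which forces R1C6 = 5.
Cage m is a single given cell, leaving R3C1 = 6.
In row 2, 6 can only go at R2C3, so R2C3 = 6.
Column 3 already has 6; hence R5C3 = 5.
Cage k needs two cells with sum 11, leaving R5C4 = 6.
The only place for 3 in row 2 is R2C1.
Cage g has sum 13, so R4C1 = 5.
Row 2 needs a 5, and only R2C2 is open for it.
Column 2 already has 5, so R3C2 = 2.
Row 6 needs a 2, and only R6C1 is open for it.
The 3 cells of cage g must have sum 13, so R4C2 = 4.
2 is placed in column 1, so R5C1 = 4.
Column 1 now contains 4, leaving R1C1 = 1.
The only place for 3 in row 3 is R3C3.
Column 3 now contains 3, which forces R4C3 = 1.
Column 3 now contains 3; hence R6C3 = 4.
Cage l has product 36, so R1C2 = 6.
Column 3 now contains 4, which forces R1C3 = 2.
The 3 cells of cage i must have sum 6, which forces R5C5 = 1.
Row 5 now contains 1, leaving R5C2 = 3.
Row 5 now contains 3, leaving R5C6 = 2.
The 3 cells of cage b must have product 6, so R6C2 = 1.
Row 3 needs a 1, and only R3C6 is open for it.
Cage d has product 8, leaving R2C4 = 1.
Cage d has product 8; hence R2C5 = 2.
1 is placed in column 6, so R2C6 = 4.
Column 5 now contains 2, leaving R4C5 = 3.
Cage c needs sum 9, so R4C6 = 6.
Column 6 now contains 6, leaving R6C6 = 3.
The two cells of cage j must have product 12, which forces R1C4 = 3.
Column 5 now contains 3, so R1C5 = 4.
4 is placed in column 5, so R3C5 = 5.
3 is placed in row 4, so R4C4 = 2.
Row 6 already has 3, so R6C4 = 5.
Cage e has sum 18, so R6C5 = 6.
5 is placed in row 3; hence R3C4 = 4.
Completed grid: 1 6 2 3 4 5 / 3 5 6 1 2 4 / 6 2 3 4 5 1 / 5 4 1 2 3 6 / 4 3 5 6 1 2 / 2 1 4 5 6 3.

3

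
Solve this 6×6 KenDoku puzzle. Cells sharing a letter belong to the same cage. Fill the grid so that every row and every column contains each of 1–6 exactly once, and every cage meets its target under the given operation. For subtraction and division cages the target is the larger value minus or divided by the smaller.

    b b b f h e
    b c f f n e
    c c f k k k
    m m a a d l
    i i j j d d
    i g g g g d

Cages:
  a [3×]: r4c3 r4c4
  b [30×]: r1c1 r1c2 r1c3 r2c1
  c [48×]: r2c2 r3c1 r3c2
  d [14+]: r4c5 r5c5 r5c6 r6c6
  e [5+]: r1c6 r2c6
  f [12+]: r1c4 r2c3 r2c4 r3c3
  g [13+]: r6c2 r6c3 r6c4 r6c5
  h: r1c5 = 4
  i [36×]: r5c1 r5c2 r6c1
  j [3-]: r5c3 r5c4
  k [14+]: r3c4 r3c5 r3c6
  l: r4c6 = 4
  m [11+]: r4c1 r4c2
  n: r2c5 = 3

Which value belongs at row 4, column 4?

1

Cage h is given, which forces r1c5 = 4.
Cage n is given, so r2c5 = 3.
Cage l is given, which forces r4c6 = 4.
The two cells of cage e must have sum 5, which forces r1c6 = 3.
Cage e's pair has sum 5; hence r2c6 = 2.
Cage b needs product 30; hence r2c1 = 1.
Cage k has sum 14; hence r3c4 = 3.
Column 4 now contains 3; hence r4c4 = 1.
The 4 cells of cage f must have sum 12, so r1c4 = 2.
The 4 cells of cage f must have sum 12, leaving r3c3 = 1.
Row 4 already has 1, leaving r4c3 = 3.
The 4 cells of cage b must have product 30, leaving r1c2 = 1.
Cage j's pair has difference 3; hence r5c3 = 2.
Cage j needs two cells with difference 3, so r5c4 = 5.
The 4 cells of cage f must have sum 12, so r2c3 = 5.
Column 4 now contains 5; hence r2c4 = 4.
4 is placed in column 4, which forces r6c4 = 6.
Cage g needs sum 13, which forces r6c5 = 1.
Row 6 already has 1; hence r6c6 = 5.
Cage b needs product 30, so r1c1 = 5.
5 is placed in column 3, so r1c3 = 6.
Row 2 now contains 4, which forces r2c2 = 6.
Cage k has sum 14, which forces r3c5 = 5.
5 is placed in column 6, so r3c6 = 6.
5 is placed in column 1, which forces r4c1 = 6.
6 is placed in column 2, leaving r4c2 = 5.
Cage d has sum 14; hence r4c5 = 2.
6 is placed in column 2, so r5c2 = 3.
1 is placed in column 5; hence r5c5 = 6.
Cage d has sum 14; hence r5c6 = 1.
Cage g has sum 13, leaving r6c2 = 2.
Row 6 already has 6; hence r6c3 = 4.
Cage c needs product 48; hence r3c1 = 2.
Column 2 now contains 2, leaving r3c2 = 4.
Row 5 now contains 3; hence r5c1 = 4.
2 is placed in row 6, leaving r6c1 = 3.
Completed grid: 5 1 6 2 4 3 / 1 6 5 4 3 2 / 2 4 1 3 5 6 / 6 5 3 1 2 4 / 4 3 2 5 6 1 / 3 2 4 6 1 5.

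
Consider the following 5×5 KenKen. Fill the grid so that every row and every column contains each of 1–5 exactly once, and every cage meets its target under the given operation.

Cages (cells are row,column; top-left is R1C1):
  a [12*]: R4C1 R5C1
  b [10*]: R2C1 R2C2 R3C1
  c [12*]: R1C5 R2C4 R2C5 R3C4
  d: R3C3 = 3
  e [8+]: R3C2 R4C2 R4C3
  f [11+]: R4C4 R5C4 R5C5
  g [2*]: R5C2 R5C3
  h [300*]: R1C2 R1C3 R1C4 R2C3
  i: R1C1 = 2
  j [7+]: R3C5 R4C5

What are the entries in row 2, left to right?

1 2 5 4 3

Cage i is given, which forces R1C1 = 2.
The 4 cells of cage h must have product 300, leaving R2C3 = 5.
D is a freebie, leaving R3C3 = 3.
Column 3 already has 3; hence R1C3 = 4.
Row 2 already has 5, leaving R2C1 = 1.
Cage b has product 10, leaving R2C2 = 2.
Cage b has product 10, which forces R3C1 = 5.
Column 2 already has 2, so R5C2 = 1.
Row 5 already has 1; hence R5C3 = 2.
Cage c needs product 12; hence R1C5 = 1.
1 is placed in column 2, so R3C2 = 4.
Cage c has product 12; hence R3C4 = 1.
4 is placed in row 3; hence R3C5 = 2.
The 3 cells of cage e must have sum 8, leaving R4C2 = 3.
Column 3 already has 2, which forces R4C3 = 1.
3 is placed in row 4; hence R4C5 = 5.
Column 2 already has 3; hence R1C2 = 5.
Cage h has product 300, leaving R1C4 = 3.
3 is placed in column 4, leaving R2C4 = 4.
4 is placed in row 2, leaving R2C5 = 3.
3 is placed in row 4, leaving R4C1 = 4.
Column 4 already has 4, which forces R4C4 = 2.
Cage a needs two cells with product 12, so R5C1 = 3.
3 is placed in column 4; hence R5C4 = 5.
Cage f has sum 11, leaving R5C5 = 4.
Completed grid: 2 5 4 3 1 / 1 2 5 4 3 / 5 4 3 1 2 / 4 3 1 2 5 / 3 1 2 5 4.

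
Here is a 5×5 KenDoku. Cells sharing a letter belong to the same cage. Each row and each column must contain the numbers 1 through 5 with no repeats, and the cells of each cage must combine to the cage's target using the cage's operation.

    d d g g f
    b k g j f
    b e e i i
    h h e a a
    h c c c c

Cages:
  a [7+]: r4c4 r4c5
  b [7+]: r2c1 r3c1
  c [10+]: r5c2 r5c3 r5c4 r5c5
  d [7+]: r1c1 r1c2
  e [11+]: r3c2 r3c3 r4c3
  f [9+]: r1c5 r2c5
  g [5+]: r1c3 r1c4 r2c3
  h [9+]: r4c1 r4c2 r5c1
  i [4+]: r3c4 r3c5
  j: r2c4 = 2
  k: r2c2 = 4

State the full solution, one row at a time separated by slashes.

2 5 3 1 4 / 3 4 1 2 5 / 4 2 5 3 1 / 1 3 4 5 2 / 5 1 2 4 3

Cage k is a single given cell, which forces r2c2 = 4.
Cage j is a single given cell, leaving r2c4 = 2.
Row 2 now contains 4, leaving r2c5 = 5.
The 3 cells of cage g must have sum 5, leaving r1c3 = 3.
Column 4 already has 2; hence r1c4 = 1.
Column 5 now contains 5, leaving r1c5 = 4.
5 is placed in row 2, leaving r2c1 = 3.
Row 2 now contains 2, leaving r2c3 = 1.
Cage b needs two cells with sum 7, so r3c1 = 4.
1 is placed in column 4, which forces r3c4 = 3.
Row 3 now contains 3, leaving r3c5 = 1.
3 is placed in column 4, so r5c4 = 4.
The 3 cells of cage e must have sum 11, leaving r4c3 = 4.
Column 4 now contains 4; hence r4c4 = 5.
Cage a needs two cells with sum 7; hence r4c5 = 2.
Cage c has sum 10, so r5c2 = 1.
Row 5 now contains 4, leaving r5c3 = 2.
The 4 cells of cage c must have sum 10, leaving r5c5 = 3.
Cage e needs sum 11, so r3c2 = 2.
Column 3 now contains 2, which forces r3c3 = 5.
Row 4 now contains 5, leaving r4c1 = 1.
Row 4 now contains 2, leaving r4c2 = 3.
Row 5 already has 2, leaving r5c1 = 5.
Column 1 already has 5, leaving r1c1 = 2.
Column 2 already has 2, leaving r1c2 = 5.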